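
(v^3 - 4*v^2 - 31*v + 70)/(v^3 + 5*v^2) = 1 - 9/v + 14/v^2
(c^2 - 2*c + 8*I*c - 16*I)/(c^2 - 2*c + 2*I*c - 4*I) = (c + 8*I)/(c + 2*I)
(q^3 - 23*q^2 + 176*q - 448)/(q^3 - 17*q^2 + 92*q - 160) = (q^2 - 15*q + 56)/(q^2 - 9*q + 20)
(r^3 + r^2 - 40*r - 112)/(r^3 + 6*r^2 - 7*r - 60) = (r^2 - 3*r - 28)/(r^2 + 2*r - 15)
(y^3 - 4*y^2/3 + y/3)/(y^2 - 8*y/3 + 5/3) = y*(3*y - 1)/(3*y - 5)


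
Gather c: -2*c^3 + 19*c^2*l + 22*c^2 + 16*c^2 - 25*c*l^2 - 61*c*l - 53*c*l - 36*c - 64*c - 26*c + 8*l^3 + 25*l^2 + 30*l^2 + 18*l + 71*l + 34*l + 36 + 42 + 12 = -2*c^3 + c^2*(19*l + 38) + c*(-25*l^2 - 114*l - 126) + 8*l^3 + 55*l^2 + 123*l + 90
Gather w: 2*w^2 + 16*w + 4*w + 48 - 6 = 2*w^2 + 20*w + 42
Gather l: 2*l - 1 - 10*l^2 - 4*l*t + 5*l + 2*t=-10*l^2 + l*(7 - 4*t) + 2*t - 1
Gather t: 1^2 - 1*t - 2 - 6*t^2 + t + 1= -6*t^2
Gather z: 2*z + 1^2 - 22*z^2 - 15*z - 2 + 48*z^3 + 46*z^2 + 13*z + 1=48*z^3 + 24*z^2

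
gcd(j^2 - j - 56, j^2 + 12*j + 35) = j + 7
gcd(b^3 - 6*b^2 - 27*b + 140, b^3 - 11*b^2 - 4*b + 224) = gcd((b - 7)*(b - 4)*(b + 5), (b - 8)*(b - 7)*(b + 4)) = b - 7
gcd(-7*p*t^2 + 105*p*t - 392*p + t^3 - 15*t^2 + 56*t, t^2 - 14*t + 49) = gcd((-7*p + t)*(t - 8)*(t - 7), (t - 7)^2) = t - 7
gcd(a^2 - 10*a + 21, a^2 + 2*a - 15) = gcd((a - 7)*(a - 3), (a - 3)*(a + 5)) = a - 3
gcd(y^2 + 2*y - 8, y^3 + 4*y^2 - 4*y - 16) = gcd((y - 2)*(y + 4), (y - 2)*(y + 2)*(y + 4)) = y^2 + 2*y - 8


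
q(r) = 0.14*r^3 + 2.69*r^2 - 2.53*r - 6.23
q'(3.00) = 17.39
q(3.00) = 14.17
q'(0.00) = -2.53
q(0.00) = -6.23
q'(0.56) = 0.61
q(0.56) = -6.78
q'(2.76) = 15.52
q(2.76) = 10.22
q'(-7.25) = -19.46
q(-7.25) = 100.15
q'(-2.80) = -14.30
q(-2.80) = 18.87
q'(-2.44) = -13.16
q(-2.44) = 13.92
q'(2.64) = 14.60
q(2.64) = 8.41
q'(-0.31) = -4.16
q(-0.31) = -5.19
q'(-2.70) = -13.99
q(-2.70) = 17.46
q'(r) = 0.42*r^2 + 5.38*r - 2.53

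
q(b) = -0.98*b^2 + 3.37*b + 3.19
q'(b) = 3.37 - 1.96*b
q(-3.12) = -16.86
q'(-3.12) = 9.49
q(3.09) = 4.25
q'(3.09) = -2.69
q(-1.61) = -4.78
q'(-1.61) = 6.53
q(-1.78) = -5.91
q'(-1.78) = 6.86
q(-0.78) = -0.03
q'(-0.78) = 4.90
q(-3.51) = -20.71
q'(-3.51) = 10.25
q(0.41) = 4.41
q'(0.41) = 2.57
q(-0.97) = -1.00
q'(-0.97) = 5.27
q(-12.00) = -178.37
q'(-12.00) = 26.89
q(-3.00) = -15.74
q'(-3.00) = 9.25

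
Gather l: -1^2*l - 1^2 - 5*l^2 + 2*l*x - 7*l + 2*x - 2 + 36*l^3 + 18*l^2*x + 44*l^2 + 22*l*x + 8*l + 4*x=36*l^3 + l^2*(18*x + 39) + 24*l*x + 6*x - 3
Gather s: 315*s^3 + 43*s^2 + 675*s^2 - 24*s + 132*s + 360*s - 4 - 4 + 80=315*s^3 + 718*s^2 + 468*s + 72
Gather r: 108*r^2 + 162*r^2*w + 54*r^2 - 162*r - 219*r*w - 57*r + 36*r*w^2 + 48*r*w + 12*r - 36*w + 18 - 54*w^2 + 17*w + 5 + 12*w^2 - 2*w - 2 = r^2*(162*w + 162) + r*(36*w^2 - 171*w - 207) - 42*w^2 - 21*w + 21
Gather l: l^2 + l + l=l^2 + 2*l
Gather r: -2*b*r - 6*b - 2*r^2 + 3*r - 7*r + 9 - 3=-6*b - 2*r^2 + r*(-2*b - 4) + 6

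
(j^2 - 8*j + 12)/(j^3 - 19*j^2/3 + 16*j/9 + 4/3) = 9*(j - 2)/(9*j^2 - 3*j - 2)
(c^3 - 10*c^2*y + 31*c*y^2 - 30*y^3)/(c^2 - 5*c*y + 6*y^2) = c - 5*y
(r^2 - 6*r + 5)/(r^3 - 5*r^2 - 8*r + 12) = (r - 5)/(r^2 - 4*r - 12)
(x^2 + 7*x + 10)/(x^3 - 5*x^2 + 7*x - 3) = (x^2 + 7*x + 10)/(x^3 - 5*x^2 + 7*x - 3)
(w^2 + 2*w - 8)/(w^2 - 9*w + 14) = (w + 4)/(w - 7)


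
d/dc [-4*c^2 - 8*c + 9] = -8*c - 8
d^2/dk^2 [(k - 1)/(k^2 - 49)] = 2*(4*k^2*(k - 1) + (1 - 3*k)*(k^2 - 49))/(k^2 - 49)^3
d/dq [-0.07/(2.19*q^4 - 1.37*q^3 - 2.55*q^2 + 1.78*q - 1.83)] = (0.6132*q^3 - 0.2877*q^2 - 0.357*q + 0.1246)/(-2.19*q^4 + 1.37*q^3 + 2.55*q^2 - 1.78*q + 1.83)^2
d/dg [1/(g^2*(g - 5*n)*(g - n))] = (-g*(g - 5*n) - g*(g - n) - 2*(g - 5*n)*(g - n))/(g^3*(g - 5*n)^2*(g - n)^2)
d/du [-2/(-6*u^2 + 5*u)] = 2*(5 - 12*u)/(u^2*(6*u - 5)^2)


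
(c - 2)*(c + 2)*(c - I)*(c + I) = c^4 - 3*c^2 - 4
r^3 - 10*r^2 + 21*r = r*(r - 7)*(r - 3)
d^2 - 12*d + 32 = (d - 8)*(d - 4)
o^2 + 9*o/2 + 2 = (o + 1/2)*(o + 4)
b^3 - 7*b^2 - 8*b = b*(b - 8)*(b + 1)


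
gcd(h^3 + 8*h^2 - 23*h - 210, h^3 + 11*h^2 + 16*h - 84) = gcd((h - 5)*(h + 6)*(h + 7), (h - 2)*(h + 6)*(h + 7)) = h^2 + 13*h + 42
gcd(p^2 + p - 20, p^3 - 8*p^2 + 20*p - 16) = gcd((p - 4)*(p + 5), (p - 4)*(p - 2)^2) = p - 4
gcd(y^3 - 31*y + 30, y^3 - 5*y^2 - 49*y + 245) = y - 5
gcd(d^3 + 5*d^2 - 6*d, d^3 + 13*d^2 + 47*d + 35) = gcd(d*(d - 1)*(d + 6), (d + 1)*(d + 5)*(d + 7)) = 1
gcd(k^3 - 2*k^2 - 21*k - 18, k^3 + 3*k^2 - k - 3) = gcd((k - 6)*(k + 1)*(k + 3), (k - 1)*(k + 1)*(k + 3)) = k^2 + 4*k + 3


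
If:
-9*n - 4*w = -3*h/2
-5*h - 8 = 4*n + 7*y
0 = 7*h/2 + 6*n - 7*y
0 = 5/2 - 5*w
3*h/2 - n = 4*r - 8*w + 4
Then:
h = -104/183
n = -58/183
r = -49/366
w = 1/2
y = -712/1281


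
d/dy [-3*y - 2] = -3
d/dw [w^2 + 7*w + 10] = 2*w + 7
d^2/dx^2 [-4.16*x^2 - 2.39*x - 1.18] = -8.32000000000000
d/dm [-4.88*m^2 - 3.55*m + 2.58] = -9.76*m - 3.55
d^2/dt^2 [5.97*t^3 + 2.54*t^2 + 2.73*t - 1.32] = 35.82*t + 5.08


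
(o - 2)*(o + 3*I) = o^2 - 2*o + 3*I*o - 6*I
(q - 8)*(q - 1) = q^2 - 9*q + 8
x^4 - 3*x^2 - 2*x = x*(x - 2)*(x + 1)^2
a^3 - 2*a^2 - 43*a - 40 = (a - 8)*(a + 1)*(a + 5)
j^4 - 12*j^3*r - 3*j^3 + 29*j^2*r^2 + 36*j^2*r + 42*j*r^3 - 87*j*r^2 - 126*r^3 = (j - 3)*(j - 7*r)*(j - 6*r)*(j + r)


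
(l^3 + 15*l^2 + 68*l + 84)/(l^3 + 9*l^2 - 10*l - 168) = (l + 2)/(l - 4)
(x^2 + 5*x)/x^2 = (x + 5)/x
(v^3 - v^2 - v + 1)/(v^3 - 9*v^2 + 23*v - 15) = (v^2 - 1)/(v^2 - 8*v + 15)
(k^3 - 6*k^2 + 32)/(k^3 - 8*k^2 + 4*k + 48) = (k - 4)/(k - 6)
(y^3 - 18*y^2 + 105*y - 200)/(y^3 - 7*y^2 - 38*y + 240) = (y - 5)/(y + 6)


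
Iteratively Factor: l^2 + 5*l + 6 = (l + 2)*(l + 3)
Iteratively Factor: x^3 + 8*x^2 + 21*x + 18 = (x + 3)*(x^2 + 5*x + 6) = (x + 2)*(x + 3)*(x + 3)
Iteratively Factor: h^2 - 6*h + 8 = (h - 2)*(h - 4)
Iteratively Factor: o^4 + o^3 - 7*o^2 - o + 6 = (o + 1)*(o^3 - 7*o + 6) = (o - 1)*(o + 1)*(o^2 + o - 6) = (o - 2)*(o - 1)*(o + 1)*(o + 3)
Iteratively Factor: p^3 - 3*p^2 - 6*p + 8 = (p - 1)*(p^2 - 2*p - 8) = (p - 1)*(p + 2)*(p - 4)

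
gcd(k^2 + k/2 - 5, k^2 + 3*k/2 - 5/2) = k + 5/2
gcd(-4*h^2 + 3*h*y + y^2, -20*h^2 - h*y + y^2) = 4*h + y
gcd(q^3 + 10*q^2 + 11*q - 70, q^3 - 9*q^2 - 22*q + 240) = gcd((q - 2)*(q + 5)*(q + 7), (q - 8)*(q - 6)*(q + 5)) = q + 5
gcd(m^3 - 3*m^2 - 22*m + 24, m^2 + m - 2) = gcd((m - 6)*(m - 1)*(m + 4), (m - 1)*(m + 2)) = m - 1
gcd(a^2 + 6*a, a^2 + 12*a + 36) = a + 6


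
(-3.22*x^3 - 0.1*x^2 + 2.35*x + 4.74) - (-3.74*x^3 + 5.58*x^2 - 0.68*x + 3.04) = 0.52*x^3 - 5.68*x^2 + 3.03*x + 1.7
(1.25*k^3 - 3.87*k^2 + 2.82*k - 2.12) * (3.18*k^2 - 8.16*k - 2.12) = 3.975*k^5 - 22.5066*k^4 + 37.8968*k^3 - 21.5484*k^2 + 11.3208*k + 4.4944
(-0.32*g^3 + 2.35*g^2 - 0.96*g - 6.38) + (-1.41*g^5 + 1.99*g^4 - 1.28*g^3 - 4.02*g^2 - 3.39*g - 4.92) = -1.41*g^5 + 1.99*g^4 - 1.6*g^3 - 1.67*g^2 - 4.35*g - 11.3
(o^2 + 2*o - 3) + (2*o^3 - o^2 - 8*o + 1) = 2*o^3 - 6*o - 2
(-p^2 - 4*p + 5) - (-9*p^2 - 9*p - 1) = 8*p^2 + 5*p + 6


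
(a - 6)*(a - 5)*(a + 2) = a^3 - 9*a^2 + 8*a + 60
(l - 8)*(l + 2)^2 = l^3 - 4*l^2 - 28*l - 32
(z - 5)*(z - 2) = z^2 - 7*z + 10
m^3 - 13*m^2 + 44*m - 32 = (m - 8)*(m - 4)*(m - 1)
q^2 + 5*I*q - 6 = (q + 2*I)*(q + 3*I)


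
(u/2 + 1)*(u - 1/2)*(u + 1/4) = u^3/2 + 7*u^2/8 - 5*u/16 - 1/8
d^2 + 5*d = d*(d + 5)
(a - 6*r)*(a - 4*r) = a^2 - 10*a*r + 24*r^2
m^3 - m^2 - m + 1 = (m - 1)^2*(m + 1)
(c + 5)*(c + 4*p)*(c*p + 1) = c^3*p + 4*c^2*p^2 + 5*c^2*p + c^2 + 20*c*p^2 + 4*c*p + 5*c + 20*p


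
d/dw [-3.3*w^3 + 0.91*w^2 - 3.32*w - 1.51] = -9.9*w^2 + 1.82*w - 3.32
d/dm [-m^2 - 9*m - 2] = -2*m - 9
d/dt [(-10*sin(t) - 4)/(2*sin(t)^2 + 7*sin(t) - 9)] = 2*(10*sin(t)^2 + 8*sin(t) + 59)*cos(t)/((sin(t) - 1)^2*(2*sin(t) + 9)^2)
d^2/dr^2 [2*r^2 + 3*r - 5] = 4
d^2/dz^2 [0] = 0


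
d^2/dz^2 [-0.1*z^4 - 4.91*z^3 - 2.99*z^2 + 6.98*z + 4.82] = -1.2*z^2 - 29.46*z - 5.98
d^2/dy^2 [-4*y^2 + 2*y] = -8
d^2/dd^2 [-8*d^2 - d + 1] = -16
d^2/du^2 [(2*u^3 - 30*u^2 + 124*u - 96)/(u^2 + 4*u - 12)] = 24*(25*u^3 - 138*u^2 + 348*u - 88)/(u^6 + 12*u^5 + 12*u^4 - 224*u^3 - 144*u^2 + 1728*u - 1728)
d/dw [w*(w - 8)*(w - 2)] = 3*w^2 - 20*w + 16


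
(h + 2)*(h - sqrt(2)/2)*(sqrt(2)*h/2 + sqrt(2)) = sqrt(2)*h^3/2 - h^2/2 + 2*sqrt(2)*h^2 - 2*h + 2*sqrt(2)*h - 2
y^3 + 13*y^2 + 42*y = y*(y + 6)*(y + 7)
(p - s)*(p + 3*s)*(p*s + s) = p^3*s + 2*p^2*s^2 + p^2*s - 3*p*s^3 + 2*p*s^2 - 3*s^3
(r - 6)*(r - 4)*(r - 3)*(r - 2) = r^4 - 15*r^3 + 80*r^2 - 180*r + 144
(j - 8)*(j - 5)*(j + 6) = j^3 - 7*j^2 - 38*j + 240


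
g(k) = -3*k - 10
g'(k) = -3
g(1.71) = -15.13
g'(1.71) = -3.00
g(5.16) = -25.48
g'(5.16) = -3.00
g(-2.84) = -1.48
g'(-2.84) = -3.00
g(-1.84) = -4.48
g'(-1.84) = -3.00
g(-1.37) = -5.89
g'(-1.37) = -3.00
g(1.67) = -15.01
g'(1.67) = -3.00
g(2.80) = -18.40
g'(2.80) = -3.00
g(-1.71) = -4.87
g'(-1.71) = -3.00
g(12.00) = -46.00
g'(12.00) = -3.00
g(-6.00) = 8.00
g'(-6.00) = -3.00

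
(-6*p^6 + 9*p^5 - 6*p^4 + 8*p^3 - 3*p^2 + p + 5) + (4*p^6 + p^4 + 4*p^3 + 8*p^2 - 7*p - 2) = -2*p^6 + 9*p^5 - 5*p^4 + 12*p^3 + 5*p^2 - 6*p + 3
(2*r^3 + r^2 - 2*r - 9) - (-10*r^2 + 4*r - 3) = 2*r^3 + 11*r^2 - 6*r - 6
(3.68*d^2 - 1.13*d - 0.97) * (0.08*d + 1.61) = 0.2944*d^3 + 5.8344*d^2 - 1.8969*d - 1.5617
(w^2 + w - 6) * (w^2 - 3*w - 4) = w^4 - 2*w^3 - 13*w^2 + 14*w + 24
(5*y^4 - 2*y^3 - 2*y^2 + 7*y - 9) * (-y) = -5*y^5 + 2*y^4 + 2*y^3 - 7*y^2 + 9*y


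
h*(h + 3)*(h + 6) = h^3 + 9*h^2 + 18*h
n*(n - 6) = n^2 - 6*n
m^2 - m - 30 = (m - 6)*(m + 5)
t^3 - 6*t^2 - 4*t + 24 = (t - 6)*(t - 2)*(t + 2)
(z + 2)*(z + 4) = z^2 + 6*z + 8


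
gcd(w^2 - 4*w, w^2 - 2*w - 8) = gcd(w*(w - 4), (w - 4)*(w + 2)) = w - 4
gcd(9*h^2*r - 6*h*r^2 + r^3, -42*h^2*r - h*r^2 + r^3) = r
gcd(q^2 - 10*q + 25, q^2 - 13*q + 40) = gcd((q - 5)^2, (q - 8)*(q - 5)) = q - 5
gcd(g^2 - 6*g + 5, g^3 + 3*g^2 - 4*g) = g - 1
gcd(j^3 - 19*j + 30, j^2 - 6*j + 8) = j - 2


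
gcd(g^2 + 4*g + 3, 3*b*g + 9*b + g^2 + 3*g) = g + 3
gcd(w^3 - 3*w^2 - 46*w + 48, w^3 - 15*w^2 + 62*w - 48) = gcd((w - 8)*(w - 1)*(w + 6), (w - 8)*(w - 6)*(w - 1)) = w^2 - 9*w + 8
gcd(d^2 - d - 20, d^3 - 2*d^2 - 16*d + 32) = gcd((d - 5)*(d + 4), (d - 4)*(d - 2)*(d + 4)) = d + 4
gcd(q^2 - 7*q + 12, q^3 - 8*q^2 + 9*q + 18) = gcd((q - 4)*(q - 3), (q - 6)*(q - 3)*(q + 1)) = q - 3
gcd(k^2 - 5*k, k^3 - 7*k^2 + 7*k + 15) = k - 5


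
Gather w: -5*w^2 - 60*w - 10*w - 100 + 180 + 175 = -5*w^2 - 70*w + 255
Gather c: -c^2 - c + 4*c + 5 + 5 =-c^2 + 3*c + 10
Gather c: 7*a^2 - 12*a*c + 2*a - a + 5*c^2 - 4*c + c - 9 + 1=7*a^2 + a + 5*c^2 + c*(-12*a - 3) - 8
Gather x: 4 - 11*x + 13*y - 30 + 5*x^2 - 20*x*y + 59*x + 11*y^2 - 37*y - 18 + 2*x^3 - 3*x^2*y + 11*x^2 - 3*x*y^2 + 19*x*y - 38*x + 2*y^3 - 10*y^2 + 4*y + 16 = 2*x^3 + x^2*(16 - 3*y) + x*(-3*y^2 - y + 10) + 2*y^3 + y^2 - 20*y - 28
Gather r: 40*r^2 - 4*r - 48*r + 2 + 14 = 40*r^2 - 52*r + 16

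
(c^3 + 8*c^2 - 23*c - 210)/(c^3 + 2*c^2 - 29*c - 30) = (c + 7)/(c + 1)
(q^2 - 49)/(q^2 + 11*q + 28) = (q - 7)/(q + 4)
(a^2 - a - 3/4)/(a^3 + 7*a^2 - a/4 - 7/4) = (2*a - 3)/(2*a^2 + 13*a - 7)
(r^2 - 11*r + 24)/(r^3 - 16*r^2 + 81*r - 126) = (r - 8)/(r^2 - 13*r + 42)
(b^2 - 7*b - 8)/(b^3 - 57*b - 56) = 1/(b + 7)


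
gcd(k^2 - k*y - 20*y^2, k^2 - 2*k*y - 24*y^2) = k + 4*y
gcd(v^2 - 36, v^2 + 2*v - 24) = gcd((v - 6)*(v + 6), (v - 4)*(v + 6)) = v + 6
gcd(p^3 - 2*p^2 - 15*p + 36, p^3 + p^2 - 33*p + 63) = p^2 - 6*p + 9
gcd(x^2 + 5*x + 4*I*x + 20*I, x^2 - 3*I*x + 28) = x + 4*I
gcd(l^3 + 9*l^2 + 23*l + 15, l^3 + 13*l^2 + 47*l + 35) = l^2 + 6*l + 5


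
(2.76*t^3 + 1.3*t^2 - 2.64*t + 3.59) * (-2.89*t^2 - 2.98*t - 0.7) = -7.9764*t^5 - 11.9818*t^4 + 1.8236*t^3 - 3.4179*t^2 - 8.8502*t - 2.513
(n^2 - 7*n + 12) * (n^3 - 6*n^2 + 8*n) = n^5 - 13*n^4 + 62*n^3 - 128*n^2 + 96*n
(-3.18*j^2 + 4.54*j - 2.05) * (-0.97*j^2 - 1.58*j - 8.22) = 3.0846*j^4 + 0.620600000000001*j^3 + 20.9549*j^2 - 34.0798*j + 16.851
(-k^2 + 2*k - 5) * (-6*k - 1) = 6*k^3 - 11*k^2 + 28*k + 5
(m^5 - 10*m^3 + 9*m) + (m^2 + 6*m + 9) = m^5 - 10*m^3 + m^2 + 15*m + 9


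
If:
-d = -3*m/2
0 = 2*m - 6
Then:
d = 9/2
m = 3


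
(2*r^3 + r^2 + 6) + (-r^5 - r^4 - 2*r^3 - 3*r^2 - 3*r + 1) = -r^5 - r^4 - 2*r^2 - 3*r + 7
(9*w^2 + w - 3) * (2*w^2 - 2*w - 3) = 18*w^4 - 16*w^3 - 35*w^2 + 3*w + 9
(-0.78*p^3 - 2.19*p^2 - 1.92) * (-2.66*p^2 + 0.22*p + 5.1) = 2.0748*p^5 + 5.6538*p^4 - 4.4598*p^3 - 6.0618*p^2 - 0.4224*p - 9.792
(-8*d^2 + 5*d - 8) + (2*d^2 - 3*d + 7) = -6*d^2 + 2*d - 1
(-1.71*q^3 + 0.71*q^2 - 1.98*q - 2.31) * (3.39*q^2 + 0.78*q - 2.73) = -5.7969*q^5 + 1.0731*q^4 - 1.4901*q^3 - 11.3136*q^2 + 3.6036*q + 6.3063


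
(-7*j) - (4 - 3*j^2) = 3*j^2 - 7*j - 4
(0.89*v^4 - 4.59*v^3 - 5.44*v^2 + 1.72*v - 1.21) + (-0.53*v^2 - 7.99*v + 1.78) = 0.89*v^4 - 4.59*v^3 - 5.97*v^2 - 6.27*v + 0.57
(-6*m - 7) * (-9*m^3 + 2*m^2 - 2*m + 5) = 54*m^4 + 51*m^3 - 2*m^2 - 16*m - 35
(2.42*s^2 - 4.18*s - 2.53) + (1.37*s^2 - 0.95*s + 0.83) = 3.79*s^2 - 5.13*s - 1.7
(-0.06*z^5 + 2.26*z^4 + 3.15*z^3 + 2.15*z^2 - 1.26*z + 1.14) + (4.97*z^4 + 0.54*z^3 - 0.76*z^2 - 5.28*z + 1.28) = -0.06*z^5 + 7.23*z^4 + 3.69*z^3 + 1.39*z^2 - 6.54*z + 2.42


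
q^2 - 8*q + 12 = (q - 6)*(q - 2)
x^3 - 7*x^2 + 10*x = x*(x - 5)*(x - 2)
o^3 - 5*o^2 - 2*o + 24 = (o - 4)*(o - 3)*(o + 2)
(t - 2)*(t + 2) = t^2 - 4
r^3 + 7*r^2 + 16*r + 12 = (r + 2)^2*(r + 3)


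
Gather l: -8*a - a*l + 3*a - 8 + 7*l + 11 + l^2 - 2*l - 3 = -5*a + l^2 + l*(5 - a)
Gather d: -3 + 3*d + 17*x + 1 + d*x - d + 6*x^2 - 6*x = d*(x + 2) + 6*x^2 + 11*x - 2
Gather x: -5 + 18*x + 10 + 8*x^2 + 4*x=8*x^2 + 22*x + 5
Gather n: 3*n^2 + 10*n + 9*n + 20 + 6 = 3*n^2 + 19*n + 26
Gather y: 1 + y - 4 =y - 3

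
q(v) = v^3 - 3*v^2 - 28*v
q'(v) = 3*v^2 - 6*v - 28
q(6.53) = -32.32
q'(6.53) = 60.74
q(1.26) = -38.04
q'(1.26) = -30.80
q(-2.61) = 34.86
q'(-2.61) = 8.10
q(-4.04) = -1.78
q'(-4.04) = 45.20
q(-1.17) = 27.05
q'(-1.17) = -16.87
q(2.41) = -70.91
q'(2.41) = -25.04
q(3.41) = -90.71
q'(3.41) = -13.58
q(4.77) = -93.29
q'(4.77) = 11.64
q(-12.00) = -1824.00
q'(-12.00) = 476.00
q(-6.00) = -156.00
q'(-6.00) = 116.00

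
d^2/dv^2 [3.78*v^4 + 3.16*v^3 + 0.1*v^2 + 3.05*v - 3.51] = 45.36*v^2 + 18.96*v + 0.2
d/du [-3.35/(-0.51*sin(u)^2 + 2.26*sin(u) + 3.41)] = (7.571 - 3.417*sin(u))*cos(u)/(-0.51*sin(u)^2 + 2.26*sin(u) + 3.41)^2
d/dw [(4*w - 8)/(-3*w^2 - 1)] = 4*(-3*w^2 + 6*w*(w - 2) - 1)/(3*w^2 + 1)^2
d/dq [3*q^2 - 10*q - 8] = 6*q - 10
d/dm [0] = 0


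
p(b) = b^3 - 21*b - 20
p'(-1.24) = -16.39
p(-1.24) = 4.13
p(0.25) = -25.23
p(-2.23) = 15.74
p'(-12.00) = 411.00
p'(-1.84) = -10.84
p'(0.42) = -20.47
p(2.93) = -56.38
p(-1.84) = 12.41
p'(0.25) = -20.81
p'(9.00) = 222.00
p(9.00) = 520.00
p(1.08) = -41.42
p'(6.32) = 98.83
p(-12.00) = -1496.00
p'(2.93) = 4.75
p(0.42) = -28.75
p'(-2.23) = -6.08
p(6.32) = 99.72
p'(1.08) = -17.50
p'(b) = 3*b^2 - 21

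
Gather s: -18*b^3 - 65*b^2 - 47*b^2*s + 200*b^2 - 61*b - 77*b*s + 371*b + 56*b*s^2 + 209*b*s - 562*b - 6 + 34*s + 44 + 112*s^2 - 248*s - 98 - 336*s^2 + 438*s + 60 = -18*b^3 + 135*b^2 - 252*b + s^2*(56*b - 224) + s*(-47*b^2 + 132*b + 224)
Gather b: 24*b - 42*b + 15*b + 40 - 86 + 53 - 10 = -3*b - 3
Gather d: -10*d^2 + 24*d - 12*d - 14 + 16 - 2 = -10*d^2 + 12*d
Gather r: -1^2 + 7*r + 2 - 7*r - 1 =0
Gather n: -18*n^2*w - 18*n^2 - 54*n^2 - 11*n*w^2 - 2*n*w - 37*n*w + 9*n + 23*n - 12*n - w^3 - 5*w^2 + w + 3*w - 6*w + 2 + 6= n^2*(-18*w - 72) + n*(-11*w^2 - 39*w + 20) - w^3 - 5*w^2 - 2*w + 8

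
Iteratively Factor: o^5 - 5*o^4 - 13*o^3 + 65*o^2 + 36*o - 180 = (o - 2)*(o^4 - 3*o^3 - 19*o^2 + 27*o + 90) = (o - 2)*(o + 3)*(o^3 - 6*o^2 - o + 30) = (o - 2)*(o + 2)*(o + 3)*(o^2 - 8*o + 15) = (o - 5)*(o - 2)*(o + 2)*(o + 3)*(o - 3)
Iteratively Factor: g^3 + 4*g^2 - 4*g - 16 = (g + 2)*(g^2 + 2*g - 8) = (g - 2)*(g + 2)*(g + 4)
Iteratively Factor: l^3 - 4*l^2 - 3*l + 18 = (l - 3)*(l^2 - l - 6) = (l - 3)*(l + 2)*(l - 3)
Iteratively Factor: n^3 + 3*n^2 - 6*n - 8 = (n + 1)*(n^2 + 2*n - 8) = (n - 2)*(n + 1)*(n + 4)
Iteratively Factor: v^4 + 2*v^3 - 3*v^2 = (v + 3)*(v^3 - v^2) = (v - 1)*(v + 3)*(v^2) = v*(v - 1)*(v + 3)*(v)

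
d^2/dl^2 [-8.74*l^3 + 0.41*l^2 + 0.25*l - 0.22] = 0.82 - 52.44*l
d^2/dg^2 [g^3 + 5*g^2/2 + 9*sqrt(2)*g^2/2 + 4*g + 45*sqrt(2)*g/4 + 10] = 6*g + 5 + 9*sqrt(2)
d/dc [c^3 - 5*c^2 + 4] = c*(3*c - 10)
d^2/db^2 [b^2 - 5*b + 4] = 2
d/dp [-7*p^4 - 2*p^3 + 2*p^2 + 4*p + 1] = -28*p^3 - 6*p^2 + 4*p + 4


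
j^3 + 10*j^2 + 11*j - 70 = (j - 2)*(j + 5)*(j + 7)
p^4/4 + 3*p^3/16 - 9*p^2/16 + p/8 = p*(p/4 + 1/2)*(p - 1)*(p - 1/4)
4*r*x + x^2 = x*(4*r + x)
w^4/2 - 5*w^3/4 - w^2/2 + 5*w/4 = w*(w/2 + 1/2)*(w - 5/2)*(w - 1)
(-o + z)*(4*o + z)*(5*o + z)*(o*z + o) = -20*o^4*z - 20*o^4 + 11*o^3*z^2 + 11*o^3*z + 8*o^2*z^3 + 8*o^2*z^2 + o*z^4 + o*z^3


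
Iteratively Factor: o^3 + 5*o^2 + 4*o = (o + 1)*(o^2 + 4*o) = o*(o + 1)*(o + 4)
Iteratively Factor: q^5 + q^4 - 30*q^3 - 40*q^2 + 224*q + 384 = (q + 3)*(q^4 - 2*q^3 - 24*q^2 + 32*q + 128) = (q + 2)*(q + 3)*(q^3 - 4*q^2 - 16*q + 64) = (q - 4)*(q + 2)*(q + 3)*(q^2 - 16) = (q - 4)^2*(q + 2)*(q + 3)*(q + 4)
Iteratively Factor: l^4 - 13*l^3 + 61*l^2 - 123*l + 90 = (l - 5)*(l^3 - 8*l^2 + 21*l - 18) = (l - 5)*(l - 3)*(l^2 - 5*l + 6) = (l - 5)*(l - 3)*(l - 2)*(l - 3)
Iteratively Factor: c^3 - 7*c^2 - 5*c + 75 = (c - 5)*(c^2 - 2*c - 15) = (c - 5)*(c + 3)*(c - 5)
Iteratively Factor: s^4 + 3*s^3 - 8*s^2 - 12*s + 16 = (s + 4)*(s^3 - s^2 - 4*s + 4) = (s + 2)*(s + 4)*(s^2 - 3*s + 2) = (s - 2)*(s + 2)*(s + 4)*(s - 1)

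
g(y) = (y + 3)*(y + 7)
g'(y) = 2*y + 10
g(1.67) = 40.49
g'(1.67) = 13.34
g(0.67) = 28.15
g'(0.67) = 11.34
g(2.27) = 48.85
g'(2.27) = 14.54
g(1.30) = 35.69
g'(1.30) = 12.60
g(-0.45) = 16.70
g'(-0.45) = 9.10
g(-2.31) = 3.24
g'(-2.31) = 5.38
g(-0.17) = 19.33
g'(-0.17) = 9.66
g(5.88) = 114.37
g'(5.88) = 21.76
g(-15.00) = 96.00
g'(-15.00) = -20.00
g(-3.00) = 0.00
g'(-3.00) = 4.00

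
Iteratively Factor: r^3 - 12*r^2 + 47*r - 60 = (r - 3)*(r^2 - 9*r + 20) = (r - 5)*(r - 3)*(r - 4)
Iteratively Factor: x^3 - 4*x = (x)*(x^2 - 4) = x*(x + 2)*(x - 2)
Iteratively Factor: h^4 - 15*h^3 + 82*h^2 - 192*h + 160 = (h - 4)*(h^3 - 11*h^2 + 38*h - 40) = (h - 4)*(h - 2)*(h^2 - 9*h + 20) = (h - 5)*(h - 4)*(h - 2)*(h - 4)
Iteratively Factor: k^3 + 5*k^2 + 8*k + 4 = (k + 2)*(k^2 + 3*k + 2) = (k + 1)*(k + 2)*(k + 2)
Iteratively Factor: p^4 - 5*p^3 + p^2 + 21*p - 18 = (p - 3)*(p^3 - 2*p^2 - 5*p + 6) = (p - 3)*(p + 2)*(p^2 - 4*p + 3) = (p - 3)*(p - 1)*(p + 2)*(p - 3)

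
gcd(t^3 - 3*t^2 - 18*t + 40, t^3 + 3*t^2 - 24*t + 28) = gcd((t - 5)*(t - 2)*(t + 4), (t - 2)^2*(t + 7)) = t - 2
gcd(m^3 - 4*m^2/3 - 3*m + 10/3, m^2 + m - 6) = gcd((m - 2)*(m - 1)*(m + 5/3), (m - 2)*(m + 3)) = m - 2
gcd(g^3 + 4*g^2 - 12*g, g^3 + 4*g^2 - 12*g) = g^3 + 4*g^2 - 12*g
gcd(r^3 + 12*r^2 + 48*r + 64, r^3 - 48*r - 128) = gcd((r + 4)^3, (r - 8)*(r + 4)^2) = r^2 + 8*r + 16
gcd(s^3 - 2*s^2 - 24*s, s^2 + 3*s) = s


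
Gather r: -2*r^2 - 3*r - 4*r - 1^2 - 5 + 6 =-2*r^2 - 7*r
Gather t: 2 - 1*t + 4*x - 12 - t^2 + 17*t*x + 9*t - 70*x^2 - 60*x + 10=-t^2 + t*(17*x + 8) - 70*x^2 - 56*x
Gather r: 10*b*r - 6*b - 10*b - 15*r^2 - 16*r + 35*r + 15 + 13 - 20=-16*b - 15*r^2 + r*(10*b + 19) + 8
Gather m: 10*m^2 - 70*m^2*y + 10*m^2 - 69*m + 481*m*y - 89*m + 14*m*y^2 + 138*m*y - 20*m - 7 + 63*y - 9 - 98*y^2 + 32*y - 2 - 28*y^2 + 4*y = m^2*(20 - 70*y) + m*(14*y^2 + 619*y - 178) - 126*y^2 + 99*y - 18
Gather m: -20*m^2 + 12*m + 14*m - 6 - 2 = -20*m^2 + 26*m - 8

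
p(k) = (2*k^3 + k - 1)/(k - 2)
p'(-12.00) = -44.09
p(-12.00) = 247.79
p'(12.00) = 51.83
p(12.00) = 346.70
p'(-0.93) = -1.70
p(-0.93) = 1.21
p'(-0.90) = -1.62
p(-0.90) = 1.16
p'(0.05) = -0.27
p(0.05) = 0.49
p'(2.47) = -63.08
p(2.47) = 67.25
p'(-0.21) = -0.32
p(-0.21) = 0.56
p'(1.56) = -77.57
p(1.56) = -18.53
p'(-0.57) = -0.85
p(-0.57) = 0.76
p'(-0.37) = -0.51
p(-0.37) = 0.62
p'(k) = (6*k^2 + 1)/(k - 2) - (2*k^3 + k - 1)/(k - 2)^2 = (4*k^3 - 12*k^2 - 1)/(k^2 - 4*k + 4)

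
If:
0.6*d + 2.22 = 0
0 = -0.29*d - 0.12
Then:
No Solution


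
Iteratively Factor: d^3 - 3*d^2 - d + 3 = (d - 3)*(d^2 - 1) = (d - 3)*(d - 1)*(d + 1)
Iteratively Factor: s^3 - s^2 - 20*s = (s - 5)*(s^2 + 4*s) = s*(s - 5)*(s + 4)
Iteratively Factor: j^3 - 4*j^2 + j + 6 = (j + 1)*(j^2 - 5*j + 6) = (j - 3)*(j + 1)*(j - 2)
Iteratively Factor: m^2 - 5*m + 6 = (m - 3)*(m - 2)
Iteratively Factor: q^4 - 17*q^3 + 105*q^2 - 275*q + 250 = (q - 5)*(q^3 - 12*q^2 + 45*q - 50) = (q - 5)^2*(q^2 - 7*q + 10) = (q - 5)^3*(q - 2)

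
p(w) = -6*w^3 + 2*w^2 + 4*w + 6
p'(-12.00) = -2636.00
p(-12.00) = 10614.00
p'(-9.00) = -1490.00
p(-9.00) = 4506.00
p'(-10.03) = -1846.94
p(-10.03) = 6221.24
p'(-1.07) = -20.89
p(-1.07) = 11.36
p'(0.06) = 4.18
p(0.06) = 6.25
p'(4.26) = -305.62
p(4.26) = -404.52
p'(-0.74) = -8.82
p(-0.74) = 6.57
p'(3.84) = -246.06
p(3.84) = -288.89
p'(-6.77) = -848.07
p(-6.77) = 1932.32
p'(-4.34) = -352.40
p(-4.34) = 516.79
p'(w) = -18*w^2 + 4*w + 4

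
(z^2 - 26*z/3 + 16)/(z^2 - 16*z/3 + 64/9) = 3*(z - 6)/(3*z - 8)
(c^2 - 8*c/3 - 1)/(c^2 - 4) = (c^2 - 8*c/3 - 1)/(c^2 - 4)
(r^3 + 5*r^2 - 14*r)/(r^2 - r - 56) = r*(r - 2)/(r - 8)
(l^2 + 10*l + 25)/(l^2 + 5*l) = (l + 5)/l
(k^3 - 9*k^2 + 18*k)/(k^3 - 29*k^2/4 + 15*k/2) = 4*(k - 3)/(4*k - 5)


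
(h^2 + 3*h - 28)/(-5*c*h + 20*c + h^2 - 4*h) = (-h - 7)/(5*c - h)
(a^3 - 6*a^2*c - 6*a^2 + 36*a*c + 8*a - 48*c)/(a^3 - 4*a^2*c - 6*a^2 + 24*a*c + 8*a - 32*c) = (a - 6*c)/(a - 4*c)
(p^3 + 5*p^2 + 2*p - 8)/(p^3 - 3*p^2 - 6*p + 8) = (p + 4)/(p - 4)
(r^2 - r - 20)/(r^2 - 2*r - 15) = (r + 4)/(r + 3)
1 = 1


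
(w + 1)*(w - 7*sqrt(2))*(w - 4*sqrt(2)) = w^3 - 11*sqrt(2)*w^2 + w^2 - 11*sqrt(2)*w + 56*w + 56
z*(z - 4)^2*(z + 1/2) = z^4 - 15*z^3/2 + 12*z^2 + 8*z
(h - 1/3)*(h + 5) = h^2 + 14*h/3 - 5/3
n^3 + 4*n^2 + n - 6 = (n - 1)*(n + 2)*(n + 3)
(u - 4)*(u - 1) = u^2 - 5*u + 4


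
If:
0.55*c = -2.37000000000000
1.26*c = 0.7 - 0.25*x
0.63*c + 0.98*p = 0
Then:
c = -4.31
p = 2.77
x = 24.52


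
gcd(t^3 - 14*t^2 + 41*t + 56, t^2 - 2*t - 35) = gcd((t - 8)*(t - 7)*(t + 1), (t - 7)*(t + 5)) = t - 7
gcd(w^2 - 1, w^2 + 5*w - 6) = w - 1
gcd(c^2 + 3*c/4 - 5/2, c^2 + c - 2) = c + 2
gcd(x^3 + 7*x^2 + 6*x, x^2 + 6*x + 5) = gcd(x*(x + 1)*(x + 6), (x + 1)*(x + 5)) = x + 1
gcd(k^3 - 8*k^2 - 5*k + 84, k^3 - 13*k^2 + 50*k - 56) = k^2 - 11*k + 28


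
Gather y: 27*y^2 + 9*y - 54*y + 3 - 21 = 27*y^2 - 45*y - 18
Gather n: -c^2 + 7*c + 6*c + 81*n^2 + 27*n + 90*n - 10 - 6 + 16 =-c^2 + 13*c + 81*n^2 + 117*n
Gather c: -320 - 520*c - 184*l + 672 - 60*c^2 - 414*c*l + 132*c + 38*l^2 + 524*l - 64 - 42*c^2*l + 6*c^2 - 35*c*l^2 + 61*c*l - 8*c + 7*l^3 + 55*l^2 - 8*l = c^2*(-42*l - 54) + c*(-35*l^2 - 353*l - 396) + 7*l^3 + 93*l^2 + 332*l + 288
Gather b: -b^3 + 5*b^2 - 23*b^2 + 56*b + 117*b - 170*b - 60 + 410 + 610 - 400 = -b^3 - 18*b^2 + 3*b + 560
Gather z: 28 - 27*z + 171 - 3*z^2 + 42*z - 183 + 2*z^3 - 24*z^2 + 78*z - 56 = 2*z^3 - 27*z^2 + 93*z - 40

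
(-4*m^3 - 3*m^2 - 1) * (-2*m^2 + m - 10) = 8*m^5 + 2*m^4 + 37*m^3 + 32*m^2 - m + 10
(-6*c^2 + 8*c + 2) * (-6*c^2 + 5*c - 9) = 36*c^4 - 78*c^3 + 82*c^2 - 62*c - 18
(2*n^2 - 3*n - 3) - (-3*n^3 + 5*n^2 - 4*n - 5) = 3*n^3 - 3*n^2 + n + 2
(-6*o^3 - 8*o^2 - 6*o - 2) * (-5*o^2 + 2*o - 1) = 30*o^5 + 28*o^4 + 20*o^3 + 6*o^2 + 2*o + 2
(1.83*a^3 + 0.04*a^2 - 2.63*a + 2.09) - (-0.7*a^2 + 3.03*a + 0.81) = 1.83*a^3 + 0.74*a^2 - 5.66*a + 1.28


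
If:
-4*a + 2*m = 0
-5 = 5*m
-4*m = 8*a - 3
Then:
No Solution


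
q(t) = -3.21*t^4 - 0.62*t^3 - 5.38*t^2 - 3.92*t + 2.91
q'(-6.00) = 2767.12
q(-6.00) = -4193.49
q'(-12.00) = 22044.88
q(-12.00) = -66215.97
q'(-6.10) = 2906.94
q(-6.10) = -4477.15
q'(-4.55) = 1216.01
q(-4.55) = -1408.02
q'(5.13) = -1841.54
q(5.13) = -2465.67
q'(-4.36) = 1071.84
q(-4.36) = -1190.87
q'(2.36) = -208.45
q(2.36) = -144.03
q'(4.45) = -1220.11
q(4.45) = -1434.47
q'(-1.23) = 30.39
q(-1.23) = -6.60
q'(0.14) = -5.50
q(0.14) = 2.25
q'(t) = -12.84*t^3 - 1.86*t^2 - 10.76*t - 3.92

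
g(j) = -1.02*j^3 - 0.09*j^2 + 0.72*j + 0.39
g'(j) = -3.06*j^2 - 0.18*j + 0.72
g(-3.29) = 33.37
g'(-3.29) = -31.81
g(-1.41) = 2.06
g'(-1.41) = -5.11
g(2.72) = -18.84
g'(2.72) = -22.41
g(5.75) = -192.36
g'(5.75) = -101.49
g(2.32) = -11.16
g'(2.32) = -16.17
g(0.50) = 0.60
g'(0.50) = -0.14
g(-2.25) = 9.93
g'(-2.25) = -14.37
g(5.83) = -200.59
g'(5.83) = -104.34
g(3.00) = -25.80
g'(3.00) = -27.36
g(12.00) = -1766.49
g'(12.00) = -442.08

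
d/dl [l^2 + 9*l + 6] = 2*l + 9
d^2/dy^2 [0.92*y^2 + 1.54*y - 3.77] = 1.84000000000000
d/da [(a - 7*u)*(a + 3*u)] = 2*a - 4*u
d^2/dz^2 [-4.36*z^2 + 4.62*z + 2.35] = -8.72000000000000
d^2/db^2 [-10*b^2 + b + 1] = -20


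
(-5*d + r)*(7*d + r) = -35*d^2 + 2*d*r + r^2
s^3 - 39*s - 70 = (s - 7)*(s + 2)*(s + 5)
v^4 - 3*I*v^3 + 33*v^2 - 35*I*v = v*(v - 7*I)*(v - I)*(v + 5*I)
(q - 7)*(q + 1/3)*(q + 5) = q^3 - 5*q^2/3 - 107*q/3 - 35/3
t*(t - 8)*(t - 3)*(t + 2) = t^4 - 9*t^3 + 2*t^2 + 48*t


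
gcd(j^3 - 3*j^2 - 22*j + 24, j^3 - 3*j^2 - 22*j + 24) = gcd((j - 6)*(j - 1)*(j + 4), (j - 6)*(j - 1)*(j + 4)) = j^3 - 3*j^2 - 22*j + 24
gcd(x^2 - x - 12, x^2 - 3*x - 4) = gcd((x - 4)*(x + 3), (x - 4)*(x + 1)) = x - 4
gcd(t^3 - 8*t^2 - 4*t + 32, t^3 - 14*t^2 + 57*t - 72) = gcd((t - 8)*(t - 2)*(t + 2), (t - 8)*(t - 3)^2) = t - 8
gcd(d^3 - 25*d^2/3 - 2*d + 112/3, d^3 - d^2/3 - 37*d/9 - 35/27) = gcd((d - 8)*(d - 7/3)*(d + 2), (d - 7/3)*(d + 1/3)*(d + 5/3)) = d - 7/3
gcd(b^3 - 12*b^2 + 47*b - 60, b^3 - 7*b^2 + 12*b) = b^2 - 7*b + 12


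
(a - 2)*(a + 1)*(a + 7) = a^3 + 6*a^2 - 9*a - 14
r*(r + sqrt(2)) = r^2 + sqrt(2)*r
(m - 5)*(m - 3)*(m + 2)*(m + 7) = m^4 + m^3 - 43*m^2 + 23*m + 210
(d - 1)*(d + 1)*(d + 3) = d^3 + 3*d^2 - d - 3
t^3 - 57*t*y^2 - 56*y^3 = (t - 8*y)*(t + y)*(t + 7*y)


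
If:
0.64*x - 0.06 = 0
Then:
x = 0.09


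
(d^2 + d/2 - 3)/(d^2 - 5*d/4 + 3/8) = 4*(2*d^2 + d - 6)/(8*d^2 - 10*d + 3)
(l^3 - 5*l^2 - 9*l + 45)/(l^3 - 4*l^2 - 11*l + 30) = (l - 3)/(l - 2)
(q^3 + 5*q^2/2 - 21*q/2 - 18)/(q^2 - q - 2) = (-q^3 - 5*q^2/2 + 21*q/2 + 18)/(-q^2 + q + 2)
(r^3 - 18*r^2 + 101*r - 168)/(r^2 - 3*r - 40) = (r^2 - 10*r + 21)/(r + 5)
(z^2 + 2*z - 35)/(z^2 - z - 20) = (z + 7)/(z + 4)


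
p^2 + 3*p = p*(p + 3)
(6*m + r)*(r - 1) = 6*m*r - 6*m + r^2 - r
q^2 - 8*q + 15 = (q - 5)*(q - 3)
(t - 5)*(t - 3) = t^2 - 8*t + 15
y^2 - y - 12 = (y - 4)*(y + 3)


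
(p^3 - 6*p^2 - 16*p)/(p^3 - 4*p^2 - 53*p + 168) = p*(p + 2)/(p^2 + 4*p - 21)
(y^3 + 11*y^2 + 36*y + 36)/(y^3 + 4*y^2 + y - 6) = (y + 6)/(y - 1)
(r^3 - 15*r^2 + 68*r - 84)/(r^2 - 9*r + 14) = r - 6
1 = 1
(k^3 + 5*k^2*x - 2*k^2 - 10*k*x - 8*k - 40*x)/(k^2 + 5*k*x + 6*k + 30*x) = (k^2 - 2*k - 8)/(k + 6)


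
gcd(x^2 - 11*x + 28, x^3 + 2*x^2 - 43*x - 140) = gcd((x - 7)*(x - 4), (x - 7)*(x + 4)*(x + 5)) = x - 7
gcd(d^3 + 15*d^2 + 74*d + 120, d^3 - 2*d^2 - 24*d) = d + 4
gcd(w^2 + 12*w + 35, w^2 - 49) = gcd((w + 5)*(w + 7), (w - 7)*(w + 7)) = w + 7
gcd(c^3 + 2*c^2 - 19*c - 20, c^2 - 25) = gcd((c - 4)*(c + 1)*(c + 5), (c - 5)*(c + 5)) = c + 5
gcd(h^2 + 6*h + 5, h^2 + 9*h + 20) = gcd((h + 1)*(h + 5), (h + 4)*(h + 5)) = h + 5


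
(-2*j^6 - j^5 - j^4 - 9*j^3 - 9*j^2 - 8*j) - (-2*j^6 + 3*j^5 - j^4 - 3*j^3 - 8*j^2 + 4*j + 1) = -4*j^5 - 6*j^3 - j^2 - 12*j - 1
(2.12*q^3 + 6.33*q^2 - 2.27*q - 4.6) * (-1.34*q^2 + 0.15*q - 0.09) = -2.8408*q^5 - 8.1642*q^4 + 3.8005*q^3 + 5.2538*q^2 - 0.4857*q + 0.414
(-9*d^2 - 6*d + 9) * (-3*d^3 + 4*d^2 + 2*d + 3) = 27*d^5 - 18*d^4 - 69*d^3 - 3*d^2 + 27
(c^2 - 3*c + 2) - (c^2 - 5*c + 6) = 2*c - 4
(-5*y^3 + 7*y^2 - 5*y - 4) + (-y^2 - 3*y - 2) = -5*y^3 + 6*y^2 - 8*y - 6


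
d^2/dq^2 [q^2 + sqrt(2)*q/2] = 2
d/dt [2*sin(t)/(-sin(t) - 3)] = -6*cos(t)/(sin(t) + 3)^2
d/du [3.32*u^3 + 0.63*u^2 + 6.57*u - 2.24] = 9.96*u^2 + 1.26*u + 6.57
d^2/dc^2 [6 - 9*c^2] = -18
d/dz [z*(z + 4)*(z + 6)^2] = 4*z^3 + 48*z^2 + 168*z + 144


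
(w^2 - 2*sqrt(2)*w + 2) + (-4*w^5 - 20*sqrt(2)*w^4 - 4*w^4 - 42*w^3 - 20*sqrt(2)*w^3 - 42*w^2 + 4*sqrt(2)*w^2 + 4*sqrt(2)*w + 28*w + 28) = -4*w^5 - 20*sqrt(2)*w^4 - 4*w^4 - 42*w^3 - 20*sqrt(2)*w^3 - 41*w^2 + 4*sqrt(2)*w^2 + 2*sqrt(2)*w + 28*w + 30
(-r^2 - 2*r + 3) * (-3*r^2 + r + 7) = 3*r^4 + 5*r^3 - 18*r^2 - 11*r + 21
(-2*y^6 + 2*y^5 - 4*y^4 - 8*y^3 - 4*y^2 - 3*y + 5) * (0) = 0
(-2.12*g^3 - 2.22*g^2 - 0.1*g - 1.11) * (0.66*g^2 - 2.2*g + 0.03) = -1.3992*g^5 + 3.1988*g^4 + 4.7544*g^3 - 0.5792*g^2 + 2.439*g - 0.0333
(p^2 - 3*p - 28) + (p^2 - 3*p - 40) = 2*p^2 - 6*p - 68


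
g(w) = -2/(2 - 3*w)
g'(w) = -6/(2 - 3*w)^2 = -6/(3*w - 2)^2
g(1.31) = 1.04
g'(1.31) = -1.61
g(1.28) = 1.09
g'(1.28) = -1.77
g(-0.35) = -0.66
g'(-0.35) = -0.64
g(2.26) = 0.42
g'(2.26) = -0.26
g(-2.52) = -0.21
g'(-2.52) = -0.07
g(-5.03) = -0.12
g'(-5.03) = -0.02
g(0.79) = 5.41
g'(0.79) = -43.83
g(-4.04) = -0.14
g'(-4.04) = -0.03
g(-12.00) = -0.05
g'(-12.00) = 0.00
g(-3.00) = -0.18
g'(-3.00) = -0.05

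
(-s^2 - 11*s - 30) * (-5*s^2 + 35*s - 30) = 5*s^4 + 20*s^3 - 205*s^2 - 720*s + 900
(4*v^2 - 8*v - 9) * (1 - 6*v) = -24*v^3 + 52*v^2 + 46*v - 9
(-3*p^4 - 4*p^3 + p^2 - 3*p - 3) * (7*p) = -21*p^5 - 28*p^4 + 7*p^3 - 21*p^2 - 21*p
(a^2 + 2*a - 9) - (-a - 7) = a^2 + 3*a - 2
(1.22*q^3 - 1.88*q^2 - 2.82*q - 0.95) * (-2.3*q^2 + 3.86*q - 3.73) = -2.806*q^5 + 9.0332*q^4 - 5.3214*q^3 - 1.6878*q^2 + 6.8516*q + 3.5435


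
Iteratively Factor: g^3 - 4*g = (g + 2)*(g^2 - 2*g) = (g - 2)*(g + 2)*(g)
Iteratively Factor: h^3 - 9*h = (h - 3)*(h^2 + 3*h) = h*(h - 3)*(h + 3)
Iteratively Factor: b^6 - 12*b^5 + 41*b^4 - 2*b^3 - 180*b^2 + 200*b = (b + 2)*(b^5 - 14*b^4 + 69*b^3 - 140*b^2 + 100*b) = (b - 5)*(b + 2)*(b^4 - 9*b^3 + 24*b^2 - 20*b) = (b - 5)^2*(b + 2)*(b^3 - 4*b^2 + 4*b) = (b - 5)^2*(b - 2)*(b + 2)*(b^2 - 2*b) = b*(b - 5)^2*(b - 2)*(b + 2)*(b - 2)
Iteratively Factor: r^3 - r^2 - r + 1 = (r + 1)*(r^2 - 2*r + 1) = (r - 1)*(r + 1)*(r - 1)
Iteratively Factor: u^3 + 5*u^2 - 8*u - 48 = (u - 3)*(u^2 + 8*u + 16) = (u - 3)*(u + 4)*(u + 4)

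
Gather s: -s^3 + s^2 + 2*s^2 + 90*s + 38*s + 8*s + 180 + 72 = -s^3 + 3*s^2 + 136*s + 252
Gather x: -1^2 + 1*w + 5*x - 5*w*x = w + x*(5 - 5*w) - 1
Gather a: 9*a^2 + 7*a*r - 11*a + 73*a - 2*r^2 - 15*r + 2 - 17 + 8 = 9*a^2 + a*(7*r + 62) - 2*r^2 - 15*r - 7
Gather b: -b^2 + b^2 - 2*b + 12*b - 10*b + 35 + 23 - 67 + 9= 0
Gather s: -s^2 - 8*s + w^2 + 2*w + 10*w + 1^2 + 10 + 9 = -s^2 - 8*s + w^2 + 12*w + 20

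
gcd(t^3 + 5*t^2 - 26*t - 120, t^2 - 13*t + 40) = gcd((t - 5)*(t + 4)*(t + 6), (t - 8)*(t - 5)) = t - 5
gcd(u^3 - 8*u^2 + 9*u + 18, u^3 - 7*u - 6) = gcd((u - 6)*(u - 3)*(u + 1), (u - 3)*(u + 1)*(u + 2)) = u^2 - 2*u - 3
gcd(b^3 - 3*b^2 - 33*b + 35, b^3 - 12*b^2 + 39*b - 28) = b^2 - 8*b + 7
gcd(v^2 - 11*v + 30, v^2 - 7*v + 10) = v - 5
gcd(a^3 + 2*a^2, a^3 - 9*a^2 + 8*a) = a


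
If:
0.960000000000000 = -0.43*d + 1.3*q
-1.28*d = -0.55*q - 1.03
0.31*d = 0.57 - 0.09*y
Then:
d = 1.31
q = 1.17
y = 1.83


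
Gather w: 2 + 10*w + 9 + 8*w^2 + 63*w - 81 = 8*w^2 + 73*w - 70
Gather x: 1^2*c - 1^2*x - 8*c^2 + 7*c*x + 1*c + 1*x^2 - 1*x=-8*c^2 + 2*c + x^2 + x*(7*c - 2)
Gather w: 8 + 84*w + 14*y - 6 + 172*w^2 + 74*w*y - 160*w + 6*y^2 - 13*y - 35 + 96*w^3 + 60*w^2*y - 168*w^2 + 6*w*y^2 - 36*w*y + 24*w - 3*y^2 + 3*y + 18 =96*w^3 + w^2*(60*y + 4) + w*(6*y^2 + 38*y - 52) + 3*y^2 + 4*y - 15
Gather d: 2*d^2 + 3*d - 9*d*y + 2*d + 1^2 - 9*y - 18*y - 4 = 2*d^2 + d*(5 - 9*y) - 27*y - 3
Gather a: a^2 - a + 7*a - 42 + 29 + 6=a^2 + 6*a - 7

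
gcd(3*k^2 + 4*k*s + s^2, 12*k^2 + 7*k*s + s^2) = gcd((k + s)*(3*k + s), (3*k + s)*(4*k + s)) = 3*k + s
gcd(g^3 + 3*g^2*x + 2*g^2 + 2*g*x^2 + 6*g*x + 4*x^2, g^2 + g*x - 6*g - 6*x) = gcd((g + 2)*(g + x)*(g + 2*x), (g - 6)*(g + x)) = g + x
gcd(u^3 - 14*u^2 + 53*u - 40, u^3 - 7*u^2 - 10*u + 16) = u^2 - 9*u + 8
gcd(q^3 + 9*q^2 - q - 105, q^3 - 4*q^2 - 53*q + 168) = q^2 + 4*q - 21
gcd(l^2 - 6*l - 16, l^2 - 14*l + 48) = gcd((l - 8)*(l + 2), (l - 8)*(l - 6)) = l - 8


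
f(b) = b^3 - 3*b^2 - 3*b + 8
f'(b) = 3*b^2 - 6*b - 3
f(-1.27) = 4.92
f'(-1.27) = 9.46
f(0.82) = 4.07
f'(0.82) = -5.90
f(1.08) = 2.52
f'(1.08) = -5.98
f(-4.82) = -159.22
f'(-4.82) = 95.62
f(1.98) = -1.94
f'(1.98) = -3.12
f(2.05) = -2.14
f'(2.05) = -2.69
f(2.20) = -2.47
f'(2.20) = -1.68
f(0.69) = 4.83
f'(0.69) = -5.71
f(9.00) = 467.00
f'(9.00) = 186.00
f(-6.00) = -298.00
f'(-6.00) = 141.00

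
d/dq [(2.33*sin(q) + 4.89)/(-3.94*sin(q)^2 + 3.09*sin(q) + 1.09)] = (9.1802*sin(q)^2 + 38.5332*sin(q) - 12.5704)*cos(q)/(15.5236*sin(q)^4 - 24.3492*sin(q)^3 + 0.9589*sin(q)^2 + 6.7362*sin(q) + 1.1881)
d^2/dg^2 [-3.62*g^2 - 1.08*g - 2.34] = -7.24000000000000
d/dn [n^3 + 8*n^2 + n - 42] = 3*n^2 + 16*n + 1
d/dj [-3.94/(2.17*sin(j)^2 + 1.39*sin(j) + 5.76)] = (17.0996*sin(j) + 5.4766)*cos(j)/(2.17*sin(j)^2 + 1.39*sin(j) + 5.76)^2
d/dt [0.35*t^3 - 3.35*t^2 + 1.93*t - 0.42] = 1.05*t^2 - 6.7*t + 1.93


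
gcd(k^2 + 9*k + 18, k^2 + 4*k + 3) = k + 3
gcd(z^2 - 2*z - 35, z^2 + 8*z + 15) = z + 5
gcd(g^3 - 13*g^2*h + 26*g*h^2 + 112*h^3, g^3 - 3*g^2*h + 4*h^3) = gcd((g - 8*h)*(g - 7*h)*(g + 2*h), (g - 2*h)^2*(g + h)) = 1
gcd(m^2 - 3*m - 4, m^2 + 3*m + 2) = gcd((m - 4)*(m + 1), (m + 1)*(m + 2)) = m + 1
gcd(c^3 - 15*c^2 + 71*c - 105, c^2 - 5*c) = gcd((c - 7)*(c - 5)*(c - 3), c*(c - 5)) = c - 5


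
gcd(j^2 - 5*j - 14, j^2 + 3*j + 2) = j + 2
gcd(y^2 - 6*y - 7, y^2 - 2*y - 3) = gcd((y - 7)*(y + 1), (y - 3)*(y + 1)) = y + 1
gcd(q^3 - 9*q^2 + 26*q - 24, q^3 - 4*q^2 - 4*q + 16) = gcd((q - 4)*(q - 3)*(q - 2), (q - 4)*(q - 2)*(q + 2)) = q^2 - 6*q + 8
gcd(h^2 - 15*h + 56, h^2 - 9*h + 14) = h - 7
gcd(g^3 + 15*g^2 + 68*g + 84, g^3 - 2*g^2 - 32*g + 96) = g + 6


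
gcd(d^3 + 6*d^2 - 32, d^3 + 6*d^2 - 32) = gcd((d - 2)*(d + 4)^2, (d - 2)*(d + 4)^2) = d^3 + 6*d^2 - 32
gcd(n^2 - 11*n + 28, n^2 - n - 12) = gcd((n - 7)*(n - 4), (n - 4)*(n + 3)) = n - 4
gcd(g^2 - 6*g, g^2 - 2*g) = g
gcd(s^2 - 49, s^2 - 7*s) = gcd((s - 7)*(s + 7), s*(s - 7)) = s - 7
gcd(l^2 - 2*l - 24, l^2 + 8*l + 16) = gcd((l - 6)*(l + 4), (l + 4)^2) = l + 4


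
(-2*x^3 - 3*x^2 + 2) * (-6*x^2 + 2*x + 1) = 12*x^5 + 14*x^4 - 8*x^3 - 15*x^2 + 4*x + 2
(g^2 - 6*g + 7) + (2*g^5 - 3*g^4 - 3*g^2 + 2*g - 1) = 2*g^5 - 3*g^4 - 2*g^2 - 4*g + 6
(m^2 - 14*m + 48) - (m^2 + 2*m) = 48 - 16*m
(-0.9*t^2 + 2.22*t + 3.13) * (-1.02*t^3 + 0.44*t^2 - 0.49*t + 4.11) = 0.918*t^5 - 2.6604*t^4 - 1.7748*t^3 - 3.4096*t^2 + 7.5905*t + 12.8643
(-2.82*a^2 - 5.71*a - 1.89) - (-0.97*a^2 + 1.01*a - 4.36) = -1.85*a^2 - 6.72*a + 2.47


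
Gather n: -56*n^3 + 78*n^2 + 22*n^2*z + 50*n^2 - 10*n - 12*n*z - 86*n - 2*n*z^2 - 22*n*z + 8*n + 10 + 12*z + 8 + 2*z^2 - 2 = -56*n^3 + n^2*(22*z + 128) + n*(-2*z^2 - 34*z - 88) + 2*z^2 + 12*z + 16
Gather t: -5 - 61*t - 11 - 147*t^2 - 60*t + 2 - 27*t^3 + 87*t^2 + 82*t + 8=-27*t^3 - 60*t^2 - 39*t - 6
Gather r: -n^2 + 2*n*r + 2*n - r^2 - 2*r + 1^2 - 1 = -n^2 + 2*n - r^2 + r*(2*n - 2)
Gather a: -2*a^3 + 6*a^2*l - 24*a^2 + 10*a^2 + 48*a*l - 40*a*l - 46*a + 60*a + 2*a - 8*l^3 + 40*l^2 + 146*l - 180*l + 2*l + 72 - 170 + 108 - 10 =-2*a^3 + a^2*(6*l - 14) + a*(8*l + 16) - 8*l^3 + 40*l^2 - 32*l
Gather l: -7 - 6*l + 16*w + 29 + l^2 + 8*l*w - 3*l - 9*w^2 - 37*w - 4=l^2 + l*(8*w - 9) - 9*w^2 - 21*w + 18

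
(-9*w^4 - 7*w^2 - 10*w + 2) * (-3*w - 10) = 27*w^5 + 90*w^4 + 21*w^3 + 100*w^2 + 94*w - 20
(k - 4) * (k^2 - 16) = k^3 - 4*k^2 - 16*k + 64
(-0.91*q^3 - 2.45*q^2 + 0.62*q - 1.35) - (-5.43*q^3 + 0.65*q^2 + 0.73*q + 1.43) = 4.52*q^3 - 3.1*q^2 - 0.11*q - 2.78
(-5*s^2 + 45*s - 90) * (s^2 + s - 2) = -5*s^4 + 40*s^3 - 35*s^2 - 180*s + 180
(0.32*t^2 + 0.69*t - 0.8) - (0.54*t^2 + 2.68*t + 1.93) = -0.22*t^2 - 1.99*t - 2.73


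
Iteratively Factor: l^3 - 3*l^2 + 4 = (l - 2)*(l^2 - l - 2) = (l - 2)^2*(l + 1)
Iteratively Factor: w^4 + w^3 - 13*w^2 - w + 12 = (w + 1)*(w^3 - 13*w + 12) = (w - 1)*(w + 1)*(w^2 + w - 12) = (w - 1)*(w + 1)*(w + 4)*(w - 3)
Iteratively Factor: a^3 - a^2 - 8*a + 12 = (a + 3)*(a^2 - 4*a + 4) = (a - 2)*(a + 3)*(a - 2)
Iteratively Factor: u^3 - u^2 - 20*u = (u + 4)*(u^2 - 5*u) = (u - 5)*(u + 4)*(u)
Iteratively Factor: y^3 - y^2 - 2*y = (y + 1)*(y^2 - 2*y) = y*(y + 1)*(y - 2)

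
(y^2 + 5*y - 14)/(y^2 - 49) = (y - 2)/(y - 7)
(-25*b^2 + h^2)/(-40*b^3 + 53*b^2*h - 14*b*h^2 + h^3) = (5*b + h)/(8*b^2 - 9*b*h + h^2)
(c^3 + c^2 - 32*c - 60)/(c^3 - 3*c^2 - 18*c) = (c^2 + 7*c + 10)/(c*(c + 3))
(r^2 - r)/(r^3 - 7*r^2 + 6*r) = 1/(r - 6)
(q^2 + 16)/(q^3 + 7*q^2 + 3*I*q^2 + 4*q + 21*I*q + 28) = (q - 4*I)/(q^2 + q*(7 - I) - 7*I)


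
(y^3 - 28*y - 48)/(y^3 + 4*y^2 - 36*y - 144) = (y + 2)/(y + 6)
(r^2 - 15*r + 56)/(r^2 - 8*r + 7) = (r - 8)/(r - 1)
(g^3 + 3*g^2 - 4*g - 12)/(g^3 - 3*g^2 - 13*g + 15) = (g^2 - 4)/(g^2 - 6*g + 5)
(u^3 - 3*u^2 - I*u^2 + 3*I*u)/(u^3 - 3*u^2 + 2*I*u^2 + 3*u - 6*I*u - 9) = u/(u + 3*I)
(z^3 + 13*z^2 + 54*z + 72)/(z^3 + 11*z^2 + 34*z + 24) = (z + 3)/(z + 1)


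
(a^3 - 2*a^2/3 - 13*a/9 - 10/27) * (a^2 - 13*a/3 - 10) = a^5 - 5*a^4 - 77*a^3/9 + 113*a^2/9 + 1300*a/81 + 100/27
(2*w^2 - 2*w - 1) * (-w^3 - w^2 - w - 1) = -2*w^5 + w^3 + w^2 + 3*w + 1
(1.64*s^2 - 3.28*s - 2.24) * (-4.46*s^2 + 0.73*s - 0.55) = -7.3144*s^4 + 15.826*s^3 + 6.694*s^2 + 0.1688*s + 1.232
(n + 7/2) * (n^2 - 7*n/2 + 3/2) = n^3 - 43*n/4 + 21/4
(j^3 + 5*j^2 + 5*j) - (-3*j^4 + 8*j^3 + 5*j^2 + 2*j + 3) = 3*j^4 - 7*j^3 + 3*j - 3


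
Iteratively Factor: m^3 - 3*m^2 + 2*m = (m - 2)*(m^2 - m) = m*(m - 2)*(m - 1)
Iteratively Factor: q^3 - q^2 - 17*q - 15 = (q + 3)*(q^2 - 4*q - 5) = (q + 1)*(q + 3)*(q - 5)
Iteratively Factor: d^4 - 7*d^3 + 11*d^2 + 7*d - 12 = (d - 3)*(d^3 - 4*d^2 - d + 4) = (d - 3)*(d + 1)*(d^2 - 5*d + 4) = (d - 4)*(d - 3)*(d + 1)*(d - 1)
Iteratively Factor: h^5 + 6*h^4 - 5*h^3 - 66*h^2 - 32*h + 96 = (h - 3)*(h^4 + 9*h^3 + 22*h^2 - 32) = (h - 3)*(h - 1)*(h^3 + 10*h^2 + 32*h + 32) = (h - 3)*(h - 1)*(h + 4)*(h^2 + 6*h + 8) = (h - 3)*(h - 1)*(h + 4)^2*(h + 2)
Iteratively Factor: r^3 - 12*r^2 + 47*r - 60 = (r - 3)*(r^2 - 9*r + 20) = (r - 4)*(r - 3)*(r - 5)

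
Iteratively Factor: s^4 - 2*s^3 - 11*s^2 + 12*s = (s + 3)*(s^3 - 5*s^2 + 4*s) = s*(s + 3)*(s^2 - 5*s + 4) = s*(s - 1)*(s + 3)*(s - 4)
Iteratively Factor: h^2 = (h)*(h)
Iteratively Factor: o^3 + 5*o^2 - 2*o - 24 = (o + 4)*(o^2 + o - 6) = (o + 3)*(o + 4)*(o - 2)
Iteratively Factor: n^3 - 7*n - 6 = (n + 1)*(n^2 - n - 6) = (n + 1)*(n + 2)*(n - 3)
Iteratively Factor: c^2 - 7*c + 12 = (c - 3)*(c - 4)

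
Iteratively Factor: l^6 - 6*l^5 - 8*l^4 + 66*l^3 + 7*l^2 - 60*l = (l - 5)*(l^5 - l^4 - 13*l^3 + l^2 + 12*l) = (l - 5)*(l + 3)*(l^4 - 4*l^3 - l^2 + 4*l) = l*(l - 5)*(l + 3)*(l^3 - 4*l^2 - l + 4) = l*(l - 5)*(l - 1)*(l + 3)*(l^2 - 3*l - 4) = l*(l - 5)*(l - 4)*(l - 1)*(l + 3)*(l + 1)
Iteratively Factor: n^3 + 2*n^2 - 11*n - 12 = (n - 3)*(n^2 + 5*n + 4) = (n - 3)*(n + 1)*(n + 4)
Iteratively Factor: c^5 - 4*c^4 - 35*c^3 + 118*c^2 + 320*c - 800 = (c + 4)*(c^4 - 8*c^3 - 3*c^2 + 130*c - 200) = (c - 5)*(c + 4)*(c^3 - 3*c^2 - 18*c + 40) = (c - 5)^2*(c + 4)*(c^2 + 2*c - 8) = (c - 5)^2*(c - 2)*(c + 4)*(c + 4)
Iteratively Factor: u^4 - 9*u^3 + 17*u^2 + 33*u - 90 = (u - 3)*(u^3 - 6*u^2 - u + 30) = (u - 5)*(u - 3)*(u^2 - u - 6) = (u - 5)*(u - 3)*(u + 2)*(u - 3)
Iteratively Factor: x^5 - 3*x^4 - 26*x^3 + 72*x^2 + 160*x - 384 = (x - 4)*(x^4 + x^3 - 22*x^2 - 16*x + 96) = (x - 4)*(x + 3)*(x^3 - 2*x^2 - 16*x + 32) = (x - 4)^2*(x + 3)*(x^2 + 2*x - 8) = (x - 4)^2*(x - 2)*(x + 3)*(x + 4)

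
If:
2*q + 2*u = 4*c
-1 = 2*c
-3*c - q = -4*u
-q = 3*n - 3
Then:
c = -1/2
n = 7/6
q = -1/2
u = -1/2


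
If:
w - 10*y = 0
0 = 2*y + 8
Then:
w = -40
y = -4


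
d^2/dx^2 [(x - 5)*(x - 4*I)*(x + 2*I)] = 6*x - 10 - 4*I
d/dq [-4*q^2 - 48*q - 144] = -8*q - 48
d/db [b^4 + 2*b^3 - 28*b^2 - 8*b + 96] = 4*b^3 + 6*b^2 - 56*b - 8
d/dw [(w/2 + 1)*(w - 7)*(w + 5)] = 3*w^2/2 - 39/2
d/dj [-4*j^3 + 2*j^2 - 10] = 4*j*(1 - 3*j)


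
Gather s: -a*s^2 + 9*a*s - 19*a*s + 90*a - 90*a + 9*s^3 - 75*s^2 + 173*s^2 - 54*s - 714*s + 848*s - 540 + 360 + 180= 9*s^3 + s^2*(98 - a) + s*(80 - 10*a)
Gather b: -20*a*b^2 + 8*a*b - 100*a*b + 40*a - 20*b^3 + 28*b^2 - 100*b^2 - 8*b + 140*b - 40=40*a - 20*b^3 + b^2*(-20*a - 72) + b*(132 - 92*a) - 40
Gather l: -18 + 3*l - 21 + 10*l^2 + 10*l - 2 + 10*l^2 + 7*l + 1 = 20*l^2 + 20*l - 40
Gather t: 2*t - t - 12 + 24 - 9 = t + 3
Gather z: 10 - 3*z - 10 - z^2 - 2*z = -z^2 - 5*z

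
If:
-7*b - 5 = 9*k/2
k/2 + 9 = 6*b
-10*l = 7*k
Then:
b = 76/61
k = -186/61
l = 651/305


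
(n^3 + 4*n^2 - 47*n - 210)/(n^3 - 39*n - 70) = (n + 6)/(n + 2)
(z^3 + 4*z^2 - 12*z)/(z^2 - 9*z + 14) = z*(z + 6)/(z - 7)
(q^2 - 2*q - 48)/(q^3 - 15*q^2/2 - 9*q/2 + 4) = 2*(q + 6)/(2*q^2 + q - 1)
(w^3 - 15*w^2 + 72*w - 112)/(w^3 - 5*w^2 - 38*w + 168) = (w - 4)/(w + 6)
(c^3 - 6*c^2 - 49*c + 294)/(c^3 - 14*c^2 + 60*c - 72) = (c^2 - 49)/(c^2 - 8*c + 12)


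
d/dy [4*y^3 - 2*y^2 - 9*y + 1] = 12*y^2 - 4*y - 9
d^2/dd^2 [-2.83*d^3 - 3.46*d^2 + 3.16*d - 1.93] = -16.98*d - 6.92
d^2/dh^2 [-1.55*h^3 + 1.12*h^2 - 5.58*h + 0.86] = 2.24 - 9.3*h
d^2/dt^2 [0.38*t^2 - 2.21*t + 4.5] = 0.760000000000000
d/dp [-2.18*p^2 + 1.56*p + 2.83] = 1.56 - 4.36*p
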